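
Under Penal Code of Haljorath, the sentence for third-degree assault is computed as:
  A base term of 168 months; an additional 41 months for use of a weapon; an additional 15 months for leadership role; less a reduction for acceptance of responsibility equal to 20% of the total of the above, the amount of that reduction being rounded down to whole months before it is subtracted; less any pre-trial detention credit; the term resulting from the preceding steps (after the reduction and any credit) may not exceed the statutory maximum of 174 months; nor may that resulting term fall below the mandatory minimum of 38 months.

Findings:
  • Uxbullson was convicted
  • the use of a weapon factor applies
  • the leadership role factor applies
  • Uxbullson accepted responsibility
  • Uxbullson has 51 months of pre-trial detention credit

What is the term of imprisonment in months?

129 months

Use of a weapon enhancement: +41 months
Leadership role enhancement: +15 months
Adjusted term: 168 months + 41 months + 15 months = 224 months
Acceptance of responsibility reduction: 20% of 224 months = 44 months (rounded down)
After reduction: 224 − 44 = 180 months
Less pre-trial detention credit: 180 months − 51 months = 129 months
Cap at 174 months: 129 months is within the cap, no reduction.
Minimum 38 months: 129 months meets the minimum, no increase.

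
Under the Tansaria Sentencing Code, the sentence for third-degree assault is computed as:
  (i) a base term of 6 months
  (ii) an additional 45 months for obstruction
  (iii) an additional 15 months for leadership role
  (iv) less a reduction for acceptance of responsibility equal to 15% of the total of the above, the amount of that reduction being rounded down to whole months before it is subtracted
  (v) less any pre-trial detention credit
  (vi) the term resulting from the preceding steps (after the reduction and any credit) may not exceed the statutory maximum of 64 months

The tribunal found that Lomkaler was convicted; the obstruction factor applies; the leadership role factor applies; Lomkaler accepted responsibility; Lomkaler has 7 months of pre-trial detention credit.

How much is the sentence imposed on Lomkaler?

50 months

Obstruction enhancement: +45 months
Leadership role enhancement: +15 months
Adjusted term: 6 months + 45 months + 15 months = 66 months
Acceptance of responsibility reduction: 15% of 66 months = 9 months (rounded down)
After reduction: 66 − 9 = 57 months
Less pre-trial detention credit: 57 months − 7 months = 50 months
Cap at 64 months: 50 months is within the cap, no reduction.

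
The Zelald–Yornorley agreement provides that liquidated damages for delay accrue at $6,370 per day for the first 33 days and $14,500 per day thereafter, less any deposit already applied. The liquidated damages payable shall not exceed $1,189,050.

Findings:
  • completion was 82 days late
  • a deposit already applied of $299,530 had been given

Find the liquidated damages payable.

First 33 days: 33 × $6,370 = $210,210
Remaining days: (82 − 33) × $14,500 = $710,500
Accrued per-day damages: $210,210 + $710,500 = $920,710
Less deposit already applied: $920,710 − $299,530 = $621,180
Cap at $1,189,050: $621,180 is within the cap, no reduction.

$621,180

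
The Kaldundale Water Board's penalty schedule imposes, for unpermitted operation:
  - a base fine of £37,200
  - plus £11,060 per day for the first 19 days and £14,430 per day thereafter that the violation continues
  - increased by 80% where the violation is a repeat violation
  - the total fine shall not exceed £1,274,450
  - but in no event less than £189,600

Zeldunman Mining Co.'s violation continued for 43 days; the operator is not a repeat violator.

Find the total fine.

First 19 days: 19 × £11,060 = £210,140
Remaining days: (43 − 19) × £14,430 = £346,320
Per-day component: £210,140 + £346,320 = £556,460
Base plus per-day: £37,200 + £556,460 = £593,660
The operator is not a repeat violator: no 80% increase.
Cap at £1,274,450: £593,660 is within the cap, no reduction.
Minimum £189,600: £593,660 meets the minimum, no increase.

Civil penalty: £593,660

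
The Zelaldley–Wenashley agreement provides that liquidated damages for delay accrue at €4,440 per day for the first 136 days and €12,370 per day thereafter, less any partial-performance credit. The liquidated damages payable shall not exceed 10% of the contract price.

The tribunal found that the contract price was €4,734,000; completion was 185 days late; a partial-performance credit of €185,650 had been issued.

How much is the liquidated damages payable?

First 136 days: 136 × €4,440 = €603,840
Remaining days: (185 − 136) × €12,370 = €606,130
Accrued per-day damages: €603,840 + €606,130 = €1,209,970
Less partial-performance credit: €1,209,970 − €185,650 = €1,024,320
Cap: 10% of €4,734,000 = €473,400
Cap at €473,400: €1,024,320 exceeds the cap → €473,400

€473,400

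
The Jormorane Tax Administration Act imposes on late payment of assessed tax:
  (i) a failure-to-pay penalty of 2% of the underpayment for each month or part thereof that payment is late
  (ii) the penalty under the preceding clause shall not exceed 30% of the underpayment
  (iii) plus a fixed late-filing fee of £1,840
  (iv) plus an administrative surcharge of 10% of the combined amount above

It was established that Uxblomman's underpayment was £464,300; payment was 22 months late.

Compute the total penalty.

£155,243

Accrued rate: 2% × 22 = 44%, capped at 30% → 30%
Failure-to-pay penalty: 30% of £464,300 = £139,290
Penalty before surcharge: £139,290 + £1,840 = £141,130
Administrative surcharge: 10% of £141,130 = £14,113
Total penalty: £141,130 + £14,113 = £155,243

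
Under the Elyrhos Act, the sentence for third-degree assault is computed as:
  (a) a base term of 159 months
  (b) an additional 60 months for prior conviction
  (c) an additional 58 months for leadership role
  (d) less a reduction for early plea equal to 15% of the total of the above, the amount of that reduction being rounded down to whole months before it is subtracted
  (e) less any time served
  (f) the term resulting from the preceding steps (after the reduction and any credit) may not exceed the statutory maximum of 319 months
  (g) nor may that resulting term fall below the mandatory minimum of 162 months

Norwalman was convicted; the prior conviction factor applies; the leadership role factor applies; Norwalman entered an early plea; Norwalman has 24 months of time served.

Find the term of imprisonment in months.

212 months

Prior conviction enhancement: +60 months
Leadership role enhancement: +58 months
Adjusted term: 159 months + 60 months + 58 months = 277 months
Early plea reduction: 15% of 277 months = 41 months (rounded down)
After reduction: 277 − 41 = 236 months
Less time served: 236 months − 24 months = 212 months
Cap at 319 months: 212 months is within the cap, no reduction.
Minimum 162 months: 212 months meets the minimum, no increase.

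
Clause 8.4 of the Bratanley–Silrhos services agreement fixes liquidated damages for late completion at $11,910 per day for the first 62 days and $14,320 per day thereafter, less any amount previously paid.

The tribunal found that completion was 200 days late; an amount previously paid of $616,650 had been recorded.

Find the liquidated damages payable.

First 62 days: 62 × $11,910 = $738,420
Remaining days: (200 − 62) × $14,320 = $1,976,160
Accrued per-day damages: $738,420 + $1,976,160 = $2,714,580
Less amount previously paid: $2,714,580 − $616,650 = $2,097,930

$2,097,930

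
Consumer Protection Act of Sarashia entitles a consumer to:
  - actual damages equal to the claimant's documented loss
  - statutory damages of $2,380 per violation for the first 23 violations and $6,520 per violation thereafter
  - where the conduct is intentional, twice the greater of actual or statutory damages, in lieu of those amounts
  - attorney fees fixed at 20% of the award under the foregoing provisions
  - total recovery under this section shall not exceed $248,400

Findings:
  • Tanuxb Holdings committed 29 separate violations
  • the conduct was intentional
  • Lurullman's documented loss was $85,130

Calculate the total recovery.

$225,264

First 23 violations: 23 × $2,380 = $54,740
Remaining violations: (29 − 23) × $6,520 = $39,120
Statutory damages: $54,740 + $39,120 = $93,860
Greater of actual damages ($85,130) or statutory damages ($93,860): $93,860
Doubled: 2 × $93,860 = $187,720
Attorney fees: 20% of $187,720 = $37,544
Total before cap: $187,720 + $37,544 = $225,264
Cap at $248,400: $225,264 is within the cap, no reduction.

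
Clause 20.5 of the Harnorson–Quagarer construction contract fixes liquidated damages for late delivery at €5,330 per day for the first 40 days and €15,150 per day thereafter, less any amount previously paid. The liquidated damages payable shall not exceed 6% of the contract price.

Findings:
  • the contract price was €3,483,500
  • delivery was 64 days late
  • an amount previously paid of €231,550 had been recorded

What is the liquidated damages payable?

First 40 days: 40 × €5,330 = €213,200
Remaining days: (64 − 40) × €15,150 = €363,600
Accrued per-day damages: €213,200 + €363,600 = €576,800
Less amount previously paid: €576,800 − €231,550 = €345,250
Cap: 6% of €3,483,500 = €209,010
Cap at €209,010: €345,250 exceeds the cap → €209,010

€209,010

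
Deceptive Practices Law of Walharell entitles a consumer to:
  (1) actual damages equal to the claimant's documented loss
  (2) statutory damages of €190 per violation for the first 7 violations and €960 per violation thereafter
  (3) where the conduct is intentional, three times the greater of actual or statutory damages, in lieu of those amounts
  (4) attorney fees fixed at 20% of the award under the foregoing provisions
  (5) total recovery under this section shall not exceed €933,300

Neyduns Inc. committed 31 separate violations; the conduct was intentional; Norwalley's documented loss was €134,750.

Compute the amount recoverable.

First 7 violations: 7 × €190 = €1,330
Remaining violations: (31 − 7) × €960 = €23,040
Statutory damages: €1,330 + €23,040 = €24,370
Greater of actual damages (€134,750) or statutory damages (€24,370): €134,750
Trebled: 3 × €134,750 = €404,250
Attorney fees: 20% of €404,250 = €80,850
Total before cap: €404,250 + €80,850 = €485,100
Cap at €933,300: €485,100 is within the cap, no reduction.

€485,100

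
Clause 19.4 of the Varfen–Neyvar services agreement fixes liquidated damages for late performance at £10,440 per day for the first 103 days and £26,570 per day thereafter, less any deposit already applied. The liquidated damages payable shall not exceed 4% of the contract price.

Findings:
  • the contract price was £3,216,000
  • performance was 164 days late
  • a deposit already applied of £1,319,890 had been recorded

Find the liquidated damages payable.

First 103 days: 103 × £10,440 = £1,075,320
Remaining days: (164 − 103) × £26,570 = £1,620,770
Accrued per-day damages: £1,075,320 + £1,620,770 = £2,696,090
Less deposit already applied: £2,696,090 − £1,319,890 = £1,376,200
Cap: 4% of £3,216,000 = £128,640
Cap at £128,640: £1,376,200 exceeds the cap → £128,640

Liquidated damages: £128,640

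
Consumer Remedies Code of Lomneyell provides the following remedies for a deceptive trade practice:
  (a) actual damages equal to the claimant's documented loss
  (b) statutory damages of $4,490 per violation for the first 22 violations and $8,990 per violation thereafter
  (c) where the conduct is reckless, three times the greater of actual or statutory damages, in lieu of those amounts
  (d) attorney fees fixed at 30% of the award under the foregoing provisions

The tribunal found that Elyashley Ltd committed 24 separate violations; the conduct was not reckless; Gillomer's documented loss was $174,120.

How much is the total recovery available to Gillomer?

$378,144

First 22 violations: 22 × $4,490 = $98,780
Remaining violations: (24 − 22) × $8,990 = $17,980
Statutory damages: $98,780 + $17,980 = $116,760
Conduct not reckless: the in-lieu enhancement does not apply.
Actual plus statutory damages: $174,120 + $116,760 = $290,880
Attorney fees: 30% of $290,880 = $87,264
Total recovery: $290,880 + $87,264 = $378,144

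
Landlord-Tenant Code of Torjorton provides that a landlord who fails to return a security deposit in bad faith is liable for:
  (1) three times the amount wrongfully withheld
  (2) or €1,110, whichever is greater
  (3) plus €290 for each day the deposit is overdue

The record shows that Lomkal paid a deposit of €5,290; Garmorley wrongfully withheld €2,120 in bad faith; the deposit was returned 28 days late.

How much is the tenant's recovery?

Trebled: 3 × €2,120 = €6,360
Minimum €1,110: €6,360 meets the minimum, no increase.
Late-return penalty: 28 × €290 = €8,120
Damages plus late penalty: €6,360 + €8,120 = €14,480

€14,480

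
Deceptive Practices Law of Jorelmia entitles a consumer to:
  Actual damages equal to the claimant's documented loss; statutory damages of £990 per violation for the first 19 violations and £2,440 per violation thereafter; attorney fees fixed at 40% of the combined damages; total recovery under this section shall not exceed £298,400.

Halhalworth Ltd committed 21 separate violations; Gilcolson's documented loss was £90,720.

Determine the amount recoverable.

First 19 violations: 19 × £990 = £18,810
Remaining violations: (21 − 19) × £2,440 = £4,880
Statutory damages: £18,810 + £4,880 = £23,690
Combined damages: £90,720 + £23,690 = £114,410
Attorney fees: 40% of £114,410 = £45,764
Total before cap: £114,410 + £45,764 = £160,174
Cap at £298,400: £160,174 is within the cap, no reduction.

£160,174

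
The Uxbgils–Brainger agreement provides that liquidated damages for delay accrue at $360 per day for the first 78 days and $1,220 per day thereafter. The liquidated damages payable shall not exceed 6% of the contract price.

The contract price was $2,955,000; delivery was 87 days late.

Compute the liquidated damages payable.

First 78 days: 78 × $360 = $28,080
Remaining days: (87 − 78) × $1,220 = $10,980
Accrued per-day damages: $28,080 + $10,980 = $39,060
Cap: 6% of $2,955,000 = $177,300
Cap at $177,300: $39,060 is within the cap, no reduction.

Liquidated damages: $39,060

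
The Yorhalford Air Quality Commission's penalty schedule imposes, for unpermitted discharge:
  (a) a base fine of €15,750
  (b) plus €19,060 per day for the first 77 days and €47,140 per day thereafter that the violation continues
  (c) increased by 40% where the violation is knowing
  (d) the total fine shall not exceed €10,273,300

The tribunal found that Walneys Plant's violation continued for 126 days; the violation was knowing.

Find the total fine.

First 77 days: 77 × €19,060 = €1,467,620
Remaining days: (126 − 77) × €47,140 = €2,309,860
Per-day component: €1,467,620 + €2,309,860 = €3,777,480
Base plus per-day: €15,750 + €3,777,480 = €3,793,230
Enhancement: 40% of €3,793,230 = €1,517,292
Enhanced fine: €3,793,230 + €1,517,292 = €5,310,522
Cap at €10,273,300: €5,310,522 is within the cap, no reduction.

€5,310,522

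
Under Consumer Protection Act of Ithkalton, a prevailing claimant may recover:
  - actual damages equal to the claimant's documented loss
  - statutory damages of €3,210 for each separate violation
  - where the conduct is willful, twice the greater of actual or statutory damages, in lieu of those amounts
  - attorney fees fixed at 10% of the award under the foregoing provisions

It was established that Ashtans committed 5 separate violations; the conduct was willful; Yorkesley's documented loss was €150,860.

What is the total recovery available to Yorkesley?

Statutory damages: 5 × €3,210 = €16,050
Greater of actual damages (€150,860) or statutory damages (€16,050): €150,860
Doubled: 2 × €150,860 = €301,720
Attorney fees: 10% of €301,720 = €30,172
Total recovery: €301,720 + €30,172 = €331,892

Total recovery: €331,892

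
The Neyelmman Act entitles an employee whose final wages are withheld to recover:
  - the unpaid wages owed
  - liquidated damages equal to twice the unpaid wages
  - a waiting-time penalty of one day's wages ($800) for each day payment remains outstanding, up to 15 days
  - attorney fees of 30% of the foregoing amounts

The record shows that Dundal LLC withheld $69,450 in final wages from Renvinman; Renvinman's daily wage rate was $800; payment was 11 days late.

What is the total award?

Total award: $282,295

Doubled: 2 × $69,450 = $138,900
Penalty days: min(11, 15) = 11
Waiting-time penalty: 11 × $800 = $8,800
Subtotal: $69,450 + $138,900 + $8,800 = $217,150
Attorney fees: 30% of $217,150 = $65,145
Total award: $217,150 + $65,145 = $282,295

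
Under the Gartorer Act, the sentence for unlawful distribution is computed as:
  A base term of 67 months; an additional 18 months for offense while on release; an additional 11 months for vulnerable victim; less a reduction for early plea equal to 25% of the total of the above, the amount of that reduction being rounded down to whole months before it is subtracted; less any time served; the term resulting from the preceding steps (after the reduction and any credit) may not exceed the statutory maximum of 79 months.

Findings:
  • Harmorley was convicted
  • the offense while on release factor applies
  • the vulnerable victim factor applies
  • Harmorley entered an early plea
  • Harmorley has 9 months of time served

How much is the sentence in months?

63 months

Offense while on release enhancement: +18 months
Vulnerable victim enhancement: +11 months
Adjusted term: 67 months + 18 months + 11 months = 96 months
Early plea reduction: 25% of 96 months = 24 months (rounded down)
After reduction: 96 − 24 = 72 months
Less time served: 72 months − 9 months = 63 months
Cap at 79 months: 63 months is within the cap, no reduction.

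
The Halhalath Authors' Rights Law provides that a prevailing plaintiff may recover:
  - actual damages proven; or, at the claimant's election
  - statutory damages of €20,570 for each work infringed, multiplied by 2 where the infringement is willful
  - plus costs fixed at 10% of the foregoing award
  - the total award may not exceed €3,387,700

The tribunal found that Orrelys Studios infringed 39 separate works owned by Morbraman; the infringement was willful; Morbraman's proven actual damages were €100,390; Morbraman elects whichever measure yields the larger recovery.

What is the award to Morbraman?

Award: €1,764,906

Statutory damages: 39 × €20,570 = €802,230
Doubled: 2 × €802,230 = €1,604,460
Greater of actual damages (€100,390) or enhanced statutory damages (€1,604,460): €1,604,460
Costs: 10% of €1,604,460 = €160,446
Award plus costs: €1,604,460 + €160,446 = €1,764,906
Cap at €3,387,700: €1,764,906 is within the cap, no reduction.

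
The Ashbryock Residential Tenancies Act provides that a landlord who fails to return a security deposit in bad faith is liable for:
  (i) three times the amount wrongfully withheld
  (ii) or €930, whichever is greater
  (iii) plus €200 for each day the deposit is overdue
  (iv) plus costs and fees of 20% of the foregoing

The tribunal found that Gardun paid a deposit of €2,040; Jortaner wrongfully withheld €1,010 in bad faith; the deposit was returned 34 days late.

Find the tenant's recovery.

Trebled: 3 × €1,010 = €3,030
Minimum €930: €3,030 meets the minimum, no increase.
Late-return penalty: 34 × €200 = €6,800
Damages plus late penalty: €3,030 + €6,800 = €9,830
Costs and fees: 20% of €9,830 = €1,966
Total recovery: €9,830 + €1,966 = €11,796

€11,796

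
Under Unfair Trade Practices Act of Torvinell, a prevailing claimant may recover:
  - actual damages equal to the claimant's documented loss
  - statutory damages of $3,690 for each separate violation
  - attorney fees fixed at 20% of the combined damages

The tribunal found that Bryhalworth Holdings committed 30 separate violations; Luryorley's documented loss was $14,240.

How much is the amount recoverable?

Statutory damages: 30 × $3,690 = $110,700
Combined damages: $14,240 + $110,700 = $124,940
Attorney fees: 20% of $124,940 = $24,988
Total recovery: $124,940 + $24,988 = $149,928

$149,928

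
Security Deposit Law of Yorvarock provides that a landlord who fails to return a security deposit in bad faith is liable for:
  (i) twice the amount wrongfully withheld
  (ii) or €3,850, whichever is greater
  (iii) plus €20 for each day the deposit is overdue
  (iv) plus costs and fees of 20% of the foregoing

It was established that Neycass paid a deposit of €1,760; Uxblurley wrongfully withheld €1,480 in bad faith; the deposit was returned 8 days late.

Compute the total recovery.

Doubled: 2 × €1,480 = €2,960
Minimum €3,850: €2,960 is below the minimum → €3,850
Late-return penalty: 8 × €20 = €160
Damages plus late penalty: €3,850 + €160 = €4,010
Costs and fees: 20% of €4,010 = €802
Total recovery: €4,010 + €802 = €4,812

€4,812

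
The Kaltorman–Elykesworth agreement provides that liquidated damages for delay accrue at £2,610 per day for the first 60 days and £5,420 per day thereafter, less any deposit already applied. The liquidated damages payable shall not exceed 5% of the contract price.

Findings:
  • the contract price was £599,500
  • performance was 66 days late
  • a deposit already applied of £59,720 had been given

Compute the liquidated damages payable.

£29,975

First 60 days: 60 × £2,610 = £156,600
Remaining days: (66 − 60) × £5,420 = £32,520
Accrued per-day damages: £156,600 + £32,520 = £189,120
Less deposit already applied: £189,120 − £59,720 = £129,400
Cap: 5% of £599,500 = £29,975
Cap at £29,975: £129,400 exceeds the cap → £29,975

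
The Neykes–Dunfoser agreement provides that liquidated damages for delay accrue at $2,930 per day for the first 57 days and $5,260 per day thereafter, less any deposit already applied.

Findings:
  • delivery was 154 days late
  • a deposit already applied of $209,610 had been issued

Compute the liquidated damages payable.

$467,620

First 57 days: 57 × $2,930 = $167,010
Remaining days: (154 − 57) × $5,260 = $510,220
Accrued per-day damages: $167,010 + $510,220 = $677,230
Less deposit already applied: $677,230 − $209,610 = $467,620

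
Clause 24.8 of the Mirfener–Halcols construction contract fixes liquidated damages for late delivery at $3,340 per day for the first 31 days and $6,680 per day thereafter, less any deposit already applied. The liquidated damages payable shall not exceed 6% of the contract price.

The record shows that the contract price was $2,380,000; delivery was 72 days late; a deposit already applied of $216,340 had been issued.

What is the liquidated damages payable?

First 31 days: 31 × $3,340 = $103,540
Remaining days: (72 − 31) × $6,680 = $273,880
Accrued per-day damages: $103,540 + $273,880 = $377,420
Less deposit already applied: $377,420 − $216,340 = $161,080
Cap: 6% of $2,380,000 = $142,800
Cap at $142,800: $161,080 exceeds the cap → $142,800

$142,800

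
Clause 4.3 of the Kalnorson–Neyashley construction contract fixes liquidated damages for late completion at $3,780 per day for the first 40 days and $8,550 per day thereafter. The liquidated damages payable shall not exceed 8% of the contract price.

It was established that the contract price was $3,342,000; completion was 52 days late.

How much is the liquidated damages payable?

Liquidated damages: $253,800

First 40 days: 40 × $3,780 = $151,200
Remaining days: (52 − 40) × $8,550 = $102,600
Accrued per-day damages: $151,200 + $102,600 = $253,800
Cap: 8% of $3,342,000 = $267,360
Cap at $267,360: $253,800 is within the cap, no reduction.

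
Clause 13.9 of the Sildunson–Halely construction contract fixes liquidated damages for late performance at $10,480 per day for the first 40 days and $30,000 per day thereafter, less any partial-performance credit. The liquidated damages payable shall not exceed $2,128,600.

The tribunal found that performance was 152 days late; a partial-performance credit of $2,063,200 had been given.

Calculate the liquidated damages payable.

$1,716,000

First 40 days: 40 × $10,480 = $419,200
Remaining days: (152 − 40) × $30,000 = $3,360,000
Accrued per-day damages: $419,200 + $3,360,000 = $3,779,200
Less partial-performance credit: $3,779,200 − $2,063,200 = $1,716,000
Cap at $2,128,600: $1,716,000 is within the cap, no reduction.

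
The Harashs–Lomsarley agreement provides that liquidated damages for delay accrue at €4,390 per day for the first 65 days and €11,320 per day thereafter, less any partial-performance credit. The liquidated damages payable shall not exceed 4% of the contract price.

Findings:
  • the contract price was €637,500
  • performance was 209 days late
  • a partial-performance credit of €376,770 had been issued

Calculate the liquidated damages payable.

€25,500

First 65 days: 65 × €4,390 = €285,350
Remaining days: (209 − 65) × €11,320 = €1,630,080
Accrued per-day damages: €285,350 + €1,630,080 = €1,915,430
Less partial-performance credit: €1,915,430 − €376,770 = €1,538,660
Cap: 4% of €637,500 = €25,500
Cap at €25,500: €1,538,660 exceeds the cap → €25,500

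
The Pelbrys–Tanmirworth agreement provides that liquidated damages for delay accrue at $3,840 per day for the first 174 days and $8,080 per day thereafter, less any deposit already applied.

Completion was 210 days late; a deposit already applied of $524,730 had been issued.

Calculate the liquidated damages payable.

First 174 days: 174 × $3,840 = $668,160
Remaining days: (210 − 174) × $8,080 = $290,880
Accrued per-day damages: $668,160 + $290,880 = $959,040
Less deposit already applied: $959,040 − $524,730 = $434,310

Liquidated damages: $434,310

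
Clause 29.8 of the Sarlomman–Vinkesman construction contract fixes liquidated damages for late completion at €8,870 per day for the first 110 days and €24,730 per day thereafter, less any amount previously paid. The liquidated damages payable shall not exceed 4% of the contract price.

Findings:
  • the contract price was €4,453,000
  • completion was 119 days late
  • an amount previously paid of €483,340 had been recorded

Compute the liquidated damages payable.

€178,120

First 110 days: 110 × €8,870 = €975,700
Remaining days: (119 − 110) × €24,730 = €222,570
Accrued per-day damages: €975,700 + €222,570 = €1,198,270
Less amount previously paid: €1,198,270 − €483,340 = €714,930
Cap: 4% of €4,453,000 = €178,120
Cap at €178,120: €714,930 exceeds the cap → €178,120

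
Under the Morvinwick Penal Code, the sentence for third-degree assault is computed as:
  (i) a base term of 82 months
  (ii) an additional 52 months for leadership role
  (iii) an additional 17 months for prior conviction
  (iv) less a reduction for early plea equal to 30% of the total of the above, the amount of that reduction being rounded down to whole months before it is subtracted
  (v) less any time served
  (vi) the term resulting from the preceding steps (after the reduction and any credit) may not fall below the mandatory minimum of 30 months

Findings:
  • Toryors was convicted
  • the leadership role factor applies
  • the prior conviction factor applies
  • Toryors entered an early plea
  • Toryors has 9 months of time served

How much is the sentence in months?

Leadership role enhancement: +52 months
Prior conviction enhancement: +17 months
Adjusted term: 82 months + 52 months + 17 months = 151 months
Early plea reduction: 30% of 151 months = 45 months (rounded down)
After reduction: 151 − 45 = 106 months
Less time served: 106 months − 9 months = 97 months
Minimum 30 months: 97 months meets the minimum, no increase.

97 months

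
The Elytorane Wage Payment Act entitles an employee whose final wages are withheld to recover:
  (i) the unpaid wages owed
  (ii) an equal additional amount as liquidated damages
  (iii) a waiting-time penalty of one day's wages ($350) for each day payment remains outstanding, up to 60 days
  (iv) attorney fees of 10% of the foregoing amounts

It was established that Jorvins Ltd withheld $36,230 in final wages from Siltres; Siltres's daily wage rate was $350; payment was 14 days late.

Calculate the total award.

$85,096

Liquidated damages (equal amount): $36,230
Penalty days: min(14, 60) = 14
Waiting-time penalty: 14 × $350 = $4,900
Subtotal: $36,230 + $36,230 + $4,900 = $77,360
Attorney fees: 10% of $77,360 = $7,736
Total award: $77,360 + $7,736 = $85,096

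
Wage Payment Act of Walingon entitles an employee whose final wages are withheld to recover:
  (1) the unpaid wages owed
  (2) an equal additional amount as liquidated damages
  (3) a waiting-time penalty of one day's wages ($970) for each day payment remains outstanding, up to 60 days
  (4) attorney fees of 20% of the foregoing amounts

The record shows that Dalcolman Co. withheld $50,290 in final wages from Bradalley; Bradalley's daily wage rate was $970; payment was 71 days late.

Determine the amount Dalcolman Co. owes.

$190,536

Liquidated damages (equal amount): $50,290
Penalty days: min(71, 60) = 60
Waiting-time penalty: 60 × $970 = $58,200
Subtotal: $50,290 + $50,290 + $58,200 = $158,780
Attorney fees: 20% of $158,780 = $31,756
Total award: $158,780 + $31,756 = $190,536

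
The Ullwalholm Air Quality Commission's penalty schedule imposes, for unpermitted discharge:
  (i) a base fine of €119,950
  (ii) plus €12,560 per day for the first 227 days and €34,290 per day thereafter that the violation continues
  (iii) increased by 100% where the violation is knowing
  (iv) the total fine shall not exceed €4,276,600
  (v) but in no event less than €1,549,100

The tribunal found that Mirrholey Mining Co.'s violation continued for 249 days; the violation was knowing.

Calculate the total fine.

€4,276,600

First 227 days: 227 × €12,560 = €2,851,120
Remaining days: (249 − 227) × €34,290 = €754,380
Per-day component: €2,851,120 + €754,380 = €3,605,500
Base plus per-day: €119,950 + €3,605,500 = €3,725,450
Enhancement: 100% of €3,725,450 = €3,725,450
Enhanced fine: €3,725,450 + €3,725,450 = €7,450,900
Cap at €4,276,600: €7,450,900 exceeds the cap → €4,276,600
Minimum €1,549,100: €4,276,600 meets the minimum, no increase.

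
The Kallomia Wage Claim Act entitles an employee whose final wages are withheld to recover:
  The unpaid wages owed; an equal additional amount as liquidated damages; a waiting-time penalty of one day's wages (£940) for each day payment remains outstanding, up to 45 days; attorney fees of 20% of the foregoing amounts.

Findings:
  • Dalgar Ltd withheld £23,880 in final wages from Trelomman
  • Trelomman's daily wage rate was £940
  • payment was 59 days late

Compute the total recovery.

Liquidated damages (equal amount): £23,880
Penalty days: min(59, 45) = 45
Waiting-time penalty: 45 × £940 = £42,300
Subtotal: £23,880 + £23,880 + £42,300 = £90,060
Attorney fees: 20% of £90,060 = £18,012
Total award: £90,060 + £18,012 = £108,072

£108,072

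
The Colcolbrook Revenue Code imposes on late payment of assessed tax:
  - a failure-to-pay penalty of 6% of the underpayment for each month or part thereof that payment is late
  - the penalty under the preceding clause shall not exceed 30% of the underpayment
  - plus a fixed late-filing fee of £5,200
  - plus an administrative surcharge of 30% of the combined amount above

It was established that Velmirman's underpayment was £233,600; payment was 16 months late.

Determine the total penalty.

£97,864

Accrued rate: 6% × 16 = 96%, capped at 30% → 30%
Failure-to-pay penalty: 30% of £233,600 = £70,080
Penalty before surcharge: £70,080 + £5,200 = £75,280
Administrative surcharge: 30% of £75,280 = £22,584
Total penalty: £75,280 + £22,584 = £97,864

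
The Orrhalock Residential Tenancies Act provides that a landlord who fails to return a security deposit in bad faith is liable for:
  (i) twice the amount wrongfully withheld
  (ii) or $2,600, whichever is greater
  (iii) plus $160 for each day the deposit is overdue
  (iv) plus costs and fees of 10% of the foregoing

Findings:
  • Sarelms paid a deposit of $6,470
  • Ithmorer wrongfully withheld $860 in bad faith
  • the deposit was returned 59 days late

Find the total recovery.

$13,244

Doubled: 2 × $860 = $1,720
Minimum $2,600: $1,720 is below the minimum → $2,600
Late-return penalty: 59 × $160 = $9,440
Damages plus late penalty: $2,600 + $9,440 = $12,040
Costs and fees: 10% of $12,040 = $1,204
Total recovery: $12,040 + $1,204 = $13,244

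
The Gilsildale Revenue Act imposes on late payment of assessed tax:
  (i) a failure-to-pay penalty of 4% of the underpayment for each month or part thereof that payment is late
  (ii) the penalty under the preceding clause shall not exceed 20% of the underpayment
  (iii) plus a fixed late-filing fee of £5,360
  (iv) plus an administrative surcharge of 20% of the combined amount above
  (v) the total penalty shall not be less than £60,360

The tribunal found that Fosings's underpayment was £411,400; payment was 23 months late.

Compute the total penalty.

£105,168

Accrued rate: 4% × 23 = 92%, capped at 20% → 20%
Failure-to-pay penalty: 20% of £411,400 = £82,280
Penalty before surcharge: £82,280 + £5,360 = £87,640
Administrative surcharge: 20% of £87,640 = £17,528
Total penalty: £87,640 + £17,528 = £105,168
Minimum £60,360: £105,168 meets the minimum, no increase.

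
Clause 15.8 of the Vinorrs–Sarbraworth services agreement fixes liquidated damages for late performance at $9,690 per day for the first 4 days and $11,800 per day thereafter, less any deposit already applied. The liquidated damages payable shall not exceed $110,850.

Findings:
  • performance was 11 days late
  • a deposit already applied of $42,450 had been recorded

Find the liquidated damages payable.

$78,910

First 4 days: 4 × $9,690 = $38,760
Remaining days: (11 − 4) × $11,800 = $82,600
Accrued per-day damages: $38,760 + $82,600 = $121,360
Less deposit already applied: $121,360 − $42,450 = $78,910
Cap at $110,850: $78,910 is within the cap, no reduction.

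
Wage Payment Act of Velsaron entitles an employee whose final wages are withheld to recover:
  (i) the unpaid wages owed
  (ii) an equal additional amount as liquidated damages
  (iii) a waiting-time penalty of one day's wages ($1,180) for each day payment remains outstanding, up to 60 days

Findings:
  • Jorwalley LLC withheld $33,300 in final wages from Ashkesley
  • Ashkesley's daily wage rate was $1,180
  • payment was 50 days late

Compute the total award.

Liquidated damages (equal amount): $33,300
Penalty days: min(50, 60) = 50
Waiting-time penalty: 50 × $1,180 = $59,000
Total award: $33,300 + $33,300 + $59,000 = $125,600

$125,600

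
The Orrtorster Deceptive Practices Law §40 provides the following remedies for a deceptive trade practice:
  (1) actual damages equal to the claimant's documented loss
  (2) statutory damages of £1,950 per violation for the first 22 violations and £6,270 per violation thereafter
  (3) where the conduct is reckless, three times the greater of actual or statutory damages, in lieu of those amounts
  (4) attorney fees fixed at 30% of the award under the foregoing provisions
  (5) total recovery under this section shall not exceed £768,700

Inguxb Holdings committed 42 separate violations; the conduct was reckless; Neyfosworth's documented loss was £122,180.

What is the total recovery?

First 22 violations: 22 × £1,950 = £42,900
Remaining violations: (42 − 22) × £6,270 = £125,400
Statutory damages: £42,900 + £125,400 = £168,300
Greater of actual damages (£122,180) or statutory damages (£168,300): £168,300
Trebled: 3 × £168,300 = £504,900
Attorney fees: 30% of £504,900 = £151,470
Total before cap: £504,900 + £151,470 = £656,370
Cap at £768,700: £656,370 is within the cap, no reduction.

£656,370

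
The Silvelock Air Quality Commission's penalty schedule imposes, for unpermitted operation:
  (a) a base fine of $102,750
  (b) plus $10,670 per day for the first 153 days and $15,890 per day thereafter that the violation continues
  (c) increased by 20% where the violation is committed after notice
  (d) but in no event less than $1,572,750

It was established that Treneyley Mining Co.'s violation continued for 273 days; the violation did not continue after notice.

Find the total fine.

$3,642,060

First 153 days: 153 × $10,670 = $1,632,510
Remaining days: (273 − 153) × $15,890 = $1,906,800
Per-day component: $1,632,510 + $1,906,800 = $3,539,310
Base plus per-day: $102,750 + $3,539,310 = $3,642,060
The violation did not continue after notice: no 20% increase.
Minimum $1,572,750: $3,642,060 meets the minimum, no increase.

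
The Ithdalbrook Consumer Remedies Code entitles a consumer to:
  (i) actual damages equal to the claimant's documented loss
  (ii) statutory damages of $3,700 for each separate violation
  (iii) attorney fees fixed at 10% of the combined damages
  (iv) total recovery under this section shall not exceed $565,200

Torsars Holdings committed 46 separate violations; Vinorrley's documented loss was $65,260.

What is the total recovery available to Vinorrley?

Statutory damages: 46 × $3,700 = $170,200
Combined damages: $65,260 + $170,200 = $235,460
Attorney fees: 10% of $235,460 = $23,546
Total before cap: $235,460 + $23,546 = $259,006
Cap at $565,200: $259,006 is within the cap, no reduction.

Total recovery: $259,006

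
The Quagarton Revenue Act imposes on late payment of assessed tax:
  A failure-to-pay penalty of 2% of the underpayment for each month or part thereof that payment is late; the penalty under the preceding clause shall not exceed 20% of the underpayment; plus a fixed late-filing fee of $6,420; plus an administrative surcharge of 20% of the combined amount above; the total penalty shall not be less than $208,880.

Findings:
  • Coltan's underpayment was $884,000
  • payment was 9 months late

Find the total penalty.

Accrued rate: 2% × 9 = 18%, capped at 20% → 18%
Failure-to-pay penalty: 18% of $884,000 = $159,120
Penalty before surcharge: $159,120 + $6,420 = $165,540
Administrative surcharge: 20% of $165,540 = $33,108
Total penalty: $165,540 + $33,108 = $198,648
Minimum $208,880: $198,648 is below the minimum → $208,880

$208,880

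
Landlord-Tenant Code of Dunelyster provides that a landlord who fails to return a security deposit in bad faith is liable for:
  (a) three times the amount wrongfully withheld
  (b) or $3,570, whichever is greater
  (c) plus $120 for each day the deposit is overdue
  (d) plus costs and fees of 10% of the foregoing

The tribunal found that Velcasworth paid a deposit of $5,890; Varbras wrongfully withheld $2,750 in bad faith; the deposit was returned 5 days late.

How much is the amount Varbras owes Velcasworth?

Trebled: 3 × $2,750 = $8,250
Minimum $3,570: $8,250 meets the minimum, no increase.
Late-return penalty: 5 × $120 = $600
Damages plus late penalty: $8,250 + $600 = $8,850
Costs and fees: 10% of $8,850 = $885
Total recovery: $8,850 + $885 = $9,735

$9,735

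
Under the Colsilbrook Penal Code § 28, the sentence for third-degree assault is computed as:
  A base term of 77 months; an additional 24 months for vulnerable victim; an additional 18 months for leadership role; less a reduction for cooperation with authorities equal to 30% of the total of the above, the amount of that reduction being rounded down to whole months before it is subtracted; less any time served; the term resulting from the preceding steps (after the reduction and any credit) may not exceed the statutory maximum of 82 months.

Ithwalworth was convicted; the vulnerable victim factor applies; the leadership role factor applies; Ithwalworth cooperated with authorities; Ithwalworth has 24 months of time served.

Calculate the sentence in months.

Sentence: 60 months

Vulnerable victim enhancement: +24 months
Leadership role enhancement: +18 months
Adjusted term: 77 months + 24 months + 18 months = 119 months
Cooperation with authorities reduction: 30% of 119 months = 35 months (rounded down)
After reduction: 119 − 35 = 84 months
Less time served: 84 months − 24 months = 60 months
Cap at 82 months: 60 months is within the cap, no reduction.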